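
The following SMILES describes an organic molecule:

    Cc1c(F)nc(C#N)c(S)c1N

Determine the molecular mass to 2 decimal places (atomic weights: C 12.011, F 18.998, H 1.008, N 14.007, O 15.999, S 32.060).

First, the molecular formula is C7H6FN3S (counting implicit H from valence).
  C: 7 × 12.011 = 84.077
  F: 1 × 18.998 = 18.998
  H: 6 × 1.008 = 6.048
  N: 3 × 14.007 = 42.021
  S: 1 × 32.060 = 32.060
Sum: 7×12.011 + 1×18.998 + 6×1.008 + 3×14.007 + 1×32.060 = 183.204 → 183.20 g/mol.

183.20 g/mol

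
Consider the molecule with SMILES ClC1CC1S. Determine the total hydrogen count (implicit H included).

Walk through each heavy atom and fill implicit hydrogens from standard valence (C 4, N 3, O 2, S 2, halogen 1):
  atom 1: Cl (halogen, monovalent) → 0 H
  atom 2: C, bond orders sum to 3 (valence 4) → 1 H
  atom 3: C, bond orders sum to 2 (valence 4) → 2 H
  atom 4: C, bond orders sum to 3 (valence 4) → 1 H
  atom 5: S, bond orders sum to 1 (valence 2) → 1 H
Total hydrogens: 5.

5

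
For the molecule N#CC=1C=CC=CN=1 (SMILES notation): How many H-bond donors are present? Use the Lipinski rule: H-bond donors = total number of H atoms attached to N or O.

Donors: find every N or O and count the H atoms it carries.
  atom 1 (N): bond orders sum to 3 → 0 H
  atom 8 (N): bond orders sum to 3 → 0 H
Lipinski HBD = 0.

0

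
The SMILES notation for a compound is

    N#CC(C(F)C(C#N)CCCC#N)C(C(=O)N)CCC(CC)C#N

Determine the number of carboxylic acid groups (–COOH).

0

Scan the SMILES for the carboxylic acid motif — none present.
Groups that are present: 1 amide, 4 nitrile.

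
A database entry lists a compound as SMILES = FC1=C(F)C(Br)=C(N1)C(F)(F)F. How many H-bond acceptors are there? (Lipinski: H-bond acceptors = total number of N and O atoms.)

N atoms: 1; O atoms: 0.
Lipinski HBA = 1 + 0 = 1.

1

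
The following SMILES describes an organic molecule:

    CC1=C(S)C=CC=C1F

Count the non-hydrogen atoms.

9

Every atom symbol written in the SMILES (organic subset) is one heavy atom; implicit H are not written.
Heavy atoms by element → C:7, F:1, S:1.
Total: 9.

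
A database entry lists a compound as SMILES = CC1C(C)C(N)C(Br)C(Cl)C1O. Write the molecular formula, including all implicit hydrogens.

Walk through each heavy atom and fill implicit hydrogens from standard valence (C 4, N 3, O 2, S 2, halogen 1):
  atom 1: C, bond orders sum to 1 (valence 4) → 3 H
  atom 2: C, bond orders sum to 3 (valence 4) → 1 H
  atom 3: C, bond orders sum to 3 (valence 4) → 1 H
  atom 4: C, bond orders sum to 1 (valence 4) → 3 H
  atom 5: C, bond orders sum to 3 (valence 4) → 1 H
  atom 6: N, bond orders sum to 1 (valence 3) → 2 H
  atom 7: C, bond orders sum to 3 (valence 4) → 1 H
  atom 8: Br (halogen, monovalent) → 0 H
  atom 9: C, bond orders sum to 3 (valence 4) → 1 H
  atom 10: Cl (halogen, monovalent) → 0 H
  atom 11: C, bond orders sum to 3 (valence 4) → 1 H
  atom 12: O, bond orders sum to 1 (valence 2) → 1 H
Totals → C:8, H:15, Br:1, Cl:1, N:1, O:1.

C8H15BrClNO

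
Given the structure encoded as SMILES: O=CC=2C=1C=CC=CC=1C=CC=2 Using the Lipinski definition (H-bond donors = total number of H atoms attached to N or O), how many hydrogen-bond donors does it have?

Donors: find every N or O and count the H atoms it carries.
  atom 1 (O): bond orders sum to 2 → 0 H
Lipinski HBD = 0.

0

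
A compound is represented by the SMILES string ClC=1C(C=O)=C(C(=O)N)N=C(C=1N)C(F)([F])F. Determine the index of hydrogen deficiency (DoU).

Molecular formula: C8H5ClF3N3O2.
DoU = (2C + 2 + N − H − X) / 2, where X is the halogen count and O/S are ignored.
    = (2·8 + 2 + 3 − 5 − 4) / 2 = 12 / 2 = 6.

6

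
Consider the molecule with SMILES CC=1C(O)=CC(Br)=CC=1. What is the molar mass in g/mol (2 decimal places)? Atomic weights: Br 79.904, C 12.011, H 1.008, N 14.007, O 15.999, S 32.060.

187.04 g/mol

First, the molecular formula is C7H7BrO (counting implicit H from valence).
  Br: 1 × 79.904 = 79.904
  C: 7 × 12.011 = 84.077
  H: 7 × 1.008 = 7.056
  O: 1 × 15.999 = 15.999
Sum: 1×79.904 + 7×12.011 + 7×1.008 + 1×15.999 = 187.036 → 187.04 g/mol.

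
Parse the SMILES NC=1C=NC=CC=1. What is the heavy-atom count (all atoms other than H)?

7

Every atom symbol written in the SMILES (organic subset) is one heavy atom; implicit H are not written.
Heavy atoms by element → C:5, N:2.
Total: 7.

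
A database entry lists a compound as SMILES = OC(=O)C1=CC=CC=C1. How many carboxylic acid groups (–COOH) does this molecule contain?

The carboxylic acid motif appears at heavy-atom position 2 in the SMILES.
Carboxylic acid count: 1.

1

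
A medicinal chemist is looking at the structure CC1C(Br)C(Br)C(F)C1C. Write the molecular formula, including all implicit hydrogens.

C7H11Br2F

Walk through each heavy atom and fill implicit hydrogens from standard valence (C 4, N 3, O 2, S 2, halogen 1):
  atom 1: C, bond orders sum to 1 (valence 4) → 3 H
  atom 2: C, bond orders sum to 3 (valence 4) → 1 H
  atom 3: C, bond orders sum to 3 (valence 4) → 1 H
  atom 4: Br (halogen, monovalent) → 0 H
  atom 5: C, bond orders sum to 3 (valence 4) → 1 H
  atom 6: Br (halogen, monovalent) → 0 H
  atom 7: C, bond orders sum to 3 (valence 4) → 1 H
  atom 8: F (halogen, monovalent) → 0 H
  atom 9: C, bond orders sum to 3 (valence 4) → 1 H
  atom 10: C, bond orders sum to 1 (valence 4) → 3 H
Totals → C:7, H:11, Br:2, F:1.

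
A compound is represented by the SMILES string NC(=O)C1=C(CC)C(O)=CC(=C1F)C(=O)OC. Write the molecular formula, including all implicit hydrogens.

C11H12FNO4

Walk through each heavy atom and fill implicit hydrogens from standard valence (C 4, N 3, O 2, S 2, halogen 1):
  atom 1: N, bond orders sum to 1 (valence 3) → 2 H
  atom 2: C, bond orders sum to 4 (valence 4) → 0 H
  atom 3: O, bond orders sum to 2 (valence 2) → 0 H
  atom 4: C, bond orders sum to 4 (valence 4) → 0 H
  atom 5: C, bond orders sum to 4 (valence 4) → 0 H
  atom 6: C, bond orders sum to 2 (valence 4) → 2 H
  atom 7: C, bond orders sum to 1 (valence 4) → 3 H
  atom 8: C, bond orders sum to 4 (valence 4) → 0 H
  atom 9: O, bond orders sum to 1 (valence 2) → 1 H
  atom 10: C, bond orders sum to 3 (valence 4) → 1 H
  atom 11: C, bond orders sum to 4 (valence 4) → 0 H
  atom 12: C, bond orders sum to 4 (valence 4) → 0 H
  atom 13: F (halogen, monovalent) → 0 H
  atom 14: C, bond orders sum to 4 (valence 4) → 0 H
  atom 15: O, bond orders sum to 2 (valence 2) → 0 H
  atom 16: O, bond orders sum to 2 (valence 2) → 0 H
  atom 17: C, bond orders sum to 1 (valence 4) → 3 H
Totals → C:11, H:12, F:1, N:1, O:4.
In Hill order: C11H12FNO4.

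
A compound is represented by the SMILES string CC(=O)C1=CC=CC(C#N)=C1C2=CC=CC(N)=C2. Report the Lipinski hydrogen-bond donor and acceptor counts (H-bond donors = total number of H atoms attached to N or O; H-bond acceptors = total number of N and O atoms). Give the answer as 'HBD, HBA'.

2, 3

Donors: find every N or O and count the H atoms it carries.
  atom 3 (O): bond orders sum to 2 → 0 H
  atom 10 (N): bond orders sum to 3 → 0 H
  atom 17 (N): bond orders sum to 1 → 2 H
Lipinski HBD = 2.
Acceptors: N atoms = 2, O atoms = 1 → HBA = 3.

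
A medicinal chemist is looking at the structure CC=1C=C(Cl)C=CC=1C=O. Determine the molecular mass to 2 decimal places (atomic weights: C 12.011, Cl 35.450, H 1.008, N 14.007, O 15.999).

First, the molecular formula is C8H7ClO (counting implicit H from valence).
  C: 8 × 12.011 = 96.088
  Cl: 1 × 35.450 = 35.450
  H: 7 × 1.008 = 7.056
  O: 1 × 15.999 = 15.999
Sum: 8×12.011 + 1×35.450 + 7×1.008 + 1×15.999 = 154.593 → 154.59 g/mol.

154.59 g/mol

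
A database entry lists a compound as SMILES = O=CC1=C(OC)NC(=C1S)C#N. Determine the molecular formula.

C7H6N2O2S

Walk through each heavy atom and fill implicit hydrogens from standard valence (C 4, N 3, O 2, S 2, halogen 1):
  atom 1: O, bond orders sum to 2 (valence 2) → 0 H
  atom 2: C, bond orders sum to 3 (valence 4) → 1 H
  atom 3: C, bond orders sum to 4 (valence 4) → 0 H
  atom 4: C, bond orders sum to 4 (valence 4) → 0 H
  atom 5: O, bond orders sum to 2 (valence 2) → 0 H
  atom 6: C, bond orders sum to 1 (valence 4) → 3 H
  atom 7: N, bond orders sum to 2 (valence 3) → 1 H
  atom 8: C, bond orders sum to 4 (valence 4) → 0 H
  atom 9: C, bond orders sum to 4 (valence 4) → 0 H
  atom 10: S, bond orders sum to 1 (valence 2) → 1 H
  atom 11: C, bond orders sum to 4 (valence 4) → 0 H
  atom 12: N, bond orders sum to 3 (valence 3) → 0 H
Totals → C:7, H:6, N:2, O:2, S:1.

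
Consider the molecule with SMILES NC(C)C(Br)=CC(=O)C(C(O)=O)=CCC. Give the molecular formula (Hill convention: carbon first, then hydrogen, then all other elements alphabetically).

C10H14BrNO3

Walk through each heavy atom and fill implicit hydrogens from standard valence (C 4, N 3, O 2, S 2, halogen 1):
  atom 1: N, bond orders sum to 1 (valence 3) → 2 H
  atom 2: C, bond orders sum to 3 (valence 4) → 1 H
  atom 3: C, bond orders sum to 1 (valence 4) → 3 H
  atom 4: C, bond orders sum to 4 (valence 4) → 0 H
  atom 5: Br (halogen, monovalent) → 0 H
  atom 6: C, bond orders sum to 3 (valence 4) → 1 H
  atom 7: C, bond orders sum to 4 (valence 4) → 0 H
  atom 8: O, bond orders sum to 2 (valence 2) → 0 H
  atom 9: C, bond orders sum to 4 (valence 4) → 0 H
  atom 10: C, bond orders sum to 4 (valence 4) → 0 H
  atom 11: O, bond orders sum to 1 (valence 2) → 1 H
  atom 12: O, bond orders sum to 2 (valence 2) → 0 H
  atom 13: C, bond orders sum to 3 (valence 4) → 1 H
  atom 14: C, bond orders sum to 2 (valence 4) → 2 H
  atom 15: C, bond orders sum to 1 (valence 4) → 3 H
Totals → C:10, H:14, Br:1, N:1, O:3.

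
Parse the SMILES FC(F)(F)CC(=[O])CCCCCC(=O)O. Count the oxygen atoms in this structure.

3

Scan the SMILES for O atoms (remember two-letter symbols like Cl and Br are single atoms).
Oxygen count: 3.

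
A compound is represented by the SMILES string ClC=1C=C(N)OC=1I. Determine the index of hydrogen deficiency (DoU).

3

Degree of unsaturation = (number of rings) + (number of π bonds).
Ring closures in the SMILES: 1.
π bonds: 2 double bonds (each 1 DoU) → 2 DoU from unsaturation.
Total DoU = 1 + 2 = 3.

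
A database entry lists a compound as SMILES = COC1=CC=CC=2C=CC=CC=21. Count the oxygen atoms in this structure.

1

Scan the SMILES for O atoms (remember two-letter symbols like Cl and Br are single atoms).
Oxygen count: 1.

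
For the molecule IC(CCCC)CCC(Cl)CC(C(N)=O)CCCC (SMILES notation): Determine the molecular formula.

C15H29ClINO

Walk through each heavy atom and fill implicit hydrogens from standard valence (C 4, N 3, O 2, S 2, halogen 1):
  atom 1: I (halogen, monovalent) → 0 H
  atom 2: C, bond orders sum to 3 (valence 4) → 1 H
  atom 3: C, bond orders sum to 2 (valence 4) → 2 H
  atom 4: C, bond orders sum to 2 (valence 4) → 2 H
  atom 5: C, bond orders sum to 2 (valence 4) → 2 H
  atom 6: C, bond orders sum to 1 (valence 4) → 3 H
  atom 7: C, bond orders sum to 2 (valence 4) → 2 H
  atom 8: C, bond orders sum to 2 (valence 4) → 2 H
  atom 9: C, bond orders sum to 3 (valence 4) → 1 H
  atom 10: Cl (halogen, monovalent) → 0 H
  atom 11: C, bond orders sum to 2 (valence 4) → 2 H
  atom 12: C, bond orders sum to 3 (valence 4) → 1 H
  atom 13: C, bond orders sum to 4 (valence 4) → 0 H
  atom 14: N, bond orders sum to 1 (valence 3) → 2 H
  atom 15: O, bond orders sum to 2 (valence 2) → 0 H
  atom 16: C, bond orders sum to 2 (valence 4) → 2 H
  atom 17: C, bond orders sum to 2 (valence 4) → 2 H
  atom 18: C, bond orders sum to 2 (valence 4) → 2 H
  atom 19: C, bond orders sum to 1 (valence 4) → 3 H
Totals → C:15, H:29, Cl:1, I:1, N:1, O:1.
In Hill order: C15H29ClINO.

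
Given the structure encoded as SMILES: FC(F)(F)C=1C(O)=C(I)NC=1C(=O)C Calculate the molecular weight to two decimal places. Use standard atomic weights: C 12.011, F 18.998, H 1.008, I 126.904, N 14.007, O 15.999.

319.02 g/mol

First, the molecular formula is C7H5F3INO2 (counting implicit H from valence).
  C: 7 × 12.011 = 84.077
  F: 3 × 18.998 = 56.994
  H: 5 × 1.008 = 5.040
  I: 1 × 126.904 = 126.904
  N: 1 × 14.007 = 14.007
  O: 2 × 15.999 = 31.998
Sum: 7×12.011 + 3×18.998 + 5×1.008 + 1×126.904 + 1×14.007 + 2×15.999 = 319.020 → 319.02 g/mol.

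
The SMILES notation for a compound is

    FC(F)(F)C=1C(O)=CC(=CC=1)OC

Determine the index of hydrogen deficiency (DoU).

4

Molecular formula: C8H7F3O2.
DoU = (2C + 2 + N − H − X) / 2, where X is the halogen count and O/S are ignored.
    = (2·8 + 2 + 0 − 7 − 3) / 2 = 8 / 2 = 4.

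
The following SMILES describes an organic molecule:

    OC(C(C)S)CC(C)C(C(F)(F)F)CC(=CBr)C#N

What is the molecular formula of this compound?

C12H17BrF3NOS

Walk through each heavy atom and fill implicit hydrogens from standard valence (C 4, N 3, O 2, S 2, halogen 1):
  atom 1: O, bond orders sum to 1 (valence 2) → 1 H
  atom 2: C, bond orders sum to 3 (valence 4) → 1 H
  atom 3: C, bond orders sum to 3 (valence 4) → 1 H
  atom 4: C, bond orders sum to 1 (valence 4) → 3 H
  atom 5: S, bond orders sum to 1 (valence 2) → 1 H
  atom 6: C, bond orders sum to 2 (valence 4) → 2 H
  atom 7: C, bond orders sum to 3 (valence 4) → 1 H
  atom 8: C, bond orders sum to 1 (valence 4) → 3 H
  atom 9: C, bond orders sum to 3 (valence 4) → 1 H
  atom 10: C, bond orders sum to 4 (valence 4) → 0 H
  atom 11: F (halogen, monovalent) → 0 H
  atom 12: F (halogen, monovalent) → 0 H
  atom 13: F (halogen, monovalent) → 0 H
  atom 14: C, bond orders sum to 2 (valence 4) → 2 H
  atom 15: C, bond orders sum to 4 (valence 4) → 0 H
  atom 16: C, bond orders sum to 3 (valence 4) → 1 H
  atom 17: Br (halogen, monovalent) → 0 H
  atom 18: C, bond orders sum to 4 (valence 4) → 0 H
  atom 19: N, bond orders sum to 3 (valence 3) → 0 H
Totals → C:12, H:17, Br:1, F:3, N:1, O:1, S:1.
In Hill order: C12H17BrF3NOS.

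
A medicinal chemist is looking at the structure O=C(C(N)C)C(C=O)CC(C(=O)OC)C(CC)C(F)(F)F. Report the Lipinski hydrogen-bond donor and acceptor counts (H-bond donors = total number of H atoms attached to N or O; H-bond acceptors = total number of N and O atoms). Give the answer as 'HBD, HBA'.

Donors: find every N or O and count the H atoms it carries.
  atom 1 (O): bond orders sum to 2 → 0 H
  atom 4 (N): bond orders sum to 1 → 2 H
  atom 8 (O): bond orders sum to 2 → 0 H
  atom 12 (O): bond orders sum to 2 → 0 H
  atom 13 (O): bond orders sum to 2 → 0 H
Lipinski HBD = 2.
Acceptors: N atoms = 1, O atoms = 4 → HBA = 5.

2, 5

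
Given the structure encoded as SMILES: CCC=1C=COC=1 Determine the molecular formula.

Walk through each heavy atom and fill implicit hydrogens from standard valence (C 4, N 3, O 2, S 2, halogen 1):
  atom 1: C, bond orders sum to 1 (valence 4) → 3 H
  atom 2: C, bond orders sum to 2 (valence 4) → 2 H
  atom 3: C, bond orders sum to 4 (valence 4) → 0 H
  atom 4: C, bond orders sum to 3 (valence 4) → 1 H
  atom 5: C, bond orders sum to 3 (valence 4) → 1 H
  atom 6: O, bond orders sum to 2 (valence 2) → 0 H
  atom 7: C, bond orders sum to 3 (valence 4) → 1 H
Totals → C:6, H:8, O:1.

C6H8O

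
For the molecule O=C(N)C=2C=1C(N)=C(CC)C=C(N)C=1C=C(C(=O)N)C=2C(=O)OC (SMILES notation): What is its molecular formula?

C16H18N4O4

Walk through each heavy atom and fill implicit hydrogens from standard valence (C 4, N 3, O 2, S 2, halogen 1):
  atom 1: O, bond orders sum to 2 (valence 2) → 0 H
  atom 2: C, bond orders sum to 4 (valence 4) → 0 H
  atom 3: N, bond orders sum to 1 (valence 3) → 2 H
  atom 4: C, bond orders sum to 4 (valence 4) → 0 H
  atom 5: C, bond orders sum to 4 (valence 4) → 0 H
  atom 6: C, bond orders sum to 4 (valence 4) → 0 H
  atom 7: N, bond orders sum to 1 (valence 3) → 2 H
  atom 8: C, bond orders sum to 4 (valence 4) → 0 H
  atom 9: C, bond orders sum to 2 (valence 4) → 2 H
  atom 10: C, bond orders sum to 1 (valence 4) → 3 H
  atom 11: C, bond orders sum to 3 (valence 4) → 1 H
  atom 12: C, bond orders sum to 4 (valence 4) → 0 H
  atom 13: N, bond orders sum to 1 (valence 3) → 2 H
  atom 14: C, bond orders sum to 4 (valence 4) → 0 H
  atom 15: C, bond orders sum to 3 (valence 4) → 1 H
  atom 16: C, bond orders sum to 4 (valence 4) → 0 H
  atom 17: C, bond orders sum to 4 (valence 4) → 0 H
  atom 18: O, bond orders sum to 2 (valence 2) → 0 H
  atom 19: N, bond orders sum to 1 (valence 3) → 2 H
  atom 20: C, bond orders sum to 4 (valence 4) → 0 H
  atom 21: C, bond orders sum to 4 (valence 4) → 0 H
  atom 22: O, bond orders sum to 2 (valence 2) → 0 H
  atom 23: O, bond orders sum to 2 (valence 2) → 0 H
  atom 24: C, bond orders sum to 1 (valence 4) → 3 H
Totals → C:16, H:18, N:4, O:4.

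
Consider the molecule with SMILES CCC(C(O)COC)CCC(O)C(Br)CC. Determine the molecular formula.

Walk through each heavy atom and fill implicit hydrogens from standard valence (C 4, N 3, O 2, S 2, halogen 1):
  atom 1: C, bond orders sum to 1 (valence 4) → 3 H
  atom 2: C, bond orders sum to 2 (valence 4) → 2 H
  atom 3: C, bond orders sum to 3 (valence 4) → 1 H
  atom 4: C, bond orders sum to 3 (valence 4) → 1 H
  atom 5: O, bond orders sum to 1 (valence 2) → 1 H
  atom 6: C, bond orders sum to 2 (valence 4) → 2 H
  atom 7: O, bond orders sum to 2 (valence 2) → 0 H
  atom 8: C, bond orders sum to 1 (valence 4) → 3 H
  atom 9: C, bond orders sum to 2 (valence 4) → 2 H
  atom 10: C, bond orders sum to 2 (valence 4) → 2 H
  atom 11: C, bond orders sum to 3 (valence 4) → 1 H
  atom 12: O, bond orders sum to 1 (valence 2) → 1 H
  atom 13: C, bond orders sum to 3 (valence 4) → 1 H
  atom 14: Br (halogen, monovalent) → 0 H
  atom 15: C, bond orders sum to 2 (valence 4) → 2 H
  atom 16: C, bond orders sum to 1 (valence 4) → 3 H
Totals → C:12, H:25, Br:1, O:3.

C12H25BrO3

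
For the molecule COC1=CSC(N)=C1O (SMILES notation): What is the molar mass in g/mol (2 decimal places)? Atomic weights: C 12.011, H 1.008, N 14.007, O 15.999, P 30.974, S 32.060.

145.18 g/mol

First, the molecular formula is C5H7NO2S (counting implicit H from valence).
  C: 5 × 12.011 = 60.055
  H: 7 × 1.008 = 7.056
  N: 1 × 14.007 = 14.007
  O: 2 × 15.999 = 31.998
  S: 1 × 32.060 = 32.060
Sum: 5×12.011 + 7×1.008 + 1×14.007 + 2×15.999 + 1×32.060 = 145.176 → 145.18 g/mol.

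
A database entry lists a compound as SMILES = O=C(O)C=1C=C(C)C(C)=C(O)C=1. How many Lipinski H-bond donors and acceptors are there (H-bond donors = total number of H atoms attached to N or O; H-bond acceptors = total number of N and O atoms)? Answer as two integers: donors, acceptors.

Donors: find every N or O and count the H atoms it carries.
  atom 1 (O): bond orders sum to 2 → 0 H
  atom 3 (O): bond orders sum to 1 → 1 H
  atom 11 (O): bond orders sum to 1 → 1 H
Lipinski HBD = 2.
Acceptors: N atoms = 0, O atoms = 3 → HBA = 3.

2, 3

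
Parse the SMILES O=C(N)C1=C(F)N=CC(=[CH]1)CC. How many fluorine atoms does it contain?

1

Scan the SMILES for F atoms (remember two-letter symbols like Cl and Br are single atoms).
Fluorine count: 1.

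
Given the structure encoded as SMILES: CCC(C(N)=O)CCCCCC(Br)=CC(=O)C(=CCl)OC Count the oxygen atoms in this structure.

3

Scan the SMILES for O atoms (remember two-letter symbols like Cl and Br are single atoms).
Oxygen count: 3.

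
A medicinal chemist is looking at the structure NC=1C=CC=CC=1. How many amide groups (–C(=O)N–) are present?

0

Scan the SMILES for the amide motif — none present.
Groups that are present: 1 primary amine.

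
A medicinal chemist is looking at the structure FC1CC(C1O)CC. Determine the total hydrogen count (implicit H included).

Walk through each heavy atom and fill implicit hydrogens from standard valence (C 4, N 3, O 2, S 2, halogen 1):
  atom 1: F (halogen, monovalent) → 0 H
  atom 2: C, bond orders sum to 3 (valence 4) → 1 H
  atom 3: C, bond orders sum to 2 (valence 4) → 2 H
  atom 4: C, bond orders sum to 3 (valence 4) → 1 H
  atom 5: C, bond orders sum to 3 (valence 4) → 1 H
  atom 6: O, bond orders sum to 1 (valence 2) → 1 H
  atom 7: C, bond orders sum to 2 (valence 4) → 2 H
  atom 8: C, bond orders sum to 1 (valence 4) → 3 H
Total hydrogens: 11.

11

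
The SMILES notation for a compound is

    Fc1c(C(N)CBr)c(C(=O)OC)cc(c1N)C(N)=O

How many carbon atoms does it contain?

Count every carbon token in the SMILES (each C, including those in ring-closure positions and inside branches).
Carbon count: 11.

11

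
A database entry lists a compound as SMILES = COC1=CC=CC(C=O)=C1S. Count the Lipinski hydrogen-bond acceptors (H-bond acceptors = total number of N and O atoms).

2

N atoms: 0; O atoms: 2.
Lipinski HBA = 0 + 2 = 2.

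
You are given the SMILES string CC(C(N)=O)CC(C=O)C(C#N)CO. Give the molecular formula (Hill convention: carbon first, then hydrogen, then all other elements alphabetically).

C9H14N2O3

Walk through each heavy atom and fill implicit hydrogens from standard valence (C 4, N 3, O 2, S 2, halogen 1):
  atom 1: C, bond orders sum to 1 (valence 4) → 3 H
  atom 2: C, bond orders sum to 3 (valence 4) → 1 H
  atom 3: C, bond orders sum to 4 (valence 4) → 0 H
  atom 4: N, bond orders sum to 1 (valence 3) → 2 H
  atom 5: O, bond orders sum to 2 (valence 2) → 0 H
  atom 6: C, bond orders sum to 2 (valence 4) → 2 H
  atom 7: C, bond orders sum to 3 (valence 4) → 1 H
  atom 8: C, bond orders sum to 3 (valence 4) → 1 H
  atom 9: O, bond orders sum to 2 (valence 2) → 0 H
  atom 10: C, bond orders sum to 3 (valence 4) → 1 H
  atom 11: C, bond orders sum to 4 (valence 4) → 0 H
  atom 12: N, bond orders sum to 3 (valence 3) → 0 H
  atom 13: C, bond orders sum to 2 (valence 4) → 2 H
  atom 14: O, bond orders sum to 1 (valence 2) → 1 H
Totals → C:9, H:14, N:2, O:3.
In Hill order: C9H14N2O3.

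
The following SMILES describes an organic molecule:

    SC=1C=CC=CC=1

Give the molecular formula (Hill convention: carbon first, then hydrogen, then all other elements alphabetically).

Walk through each heavy atom and fill implicit hydrogens from standard valence (C 4, N 3, O 2, S 2, halogen 1):
  atom 1: S, bond orders sum to 1 (valence 2) → 1 H
  atom 2: C, bond orders sum to 4 (valence 4) → 0 H
  atom 3: C, bond orders sum to 3 (valence 4) → 1 H
  atom 4: C, bond orders sum to 3 (valence 4) → 1 H
  atom 5: C, bond orders sum to 3 (valence 4) → 1 H
  atom 6: C, bond orders sum to 3 (valence 4) → 1 H
  atom 7: C, bond orders sum to 3 (valence 4) → 1 H
Totals → C:6, H:6, S:1.
In Hill order: C6H6S.

C6H6S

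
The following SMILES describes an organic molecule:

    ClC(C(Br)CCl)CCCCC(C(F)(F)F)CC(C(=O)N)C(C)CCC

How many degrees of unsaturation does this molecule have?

Molecular formula: C17H29BrCl2F3NO.
DoU = (2C + 2 + N − H − X) / 2, where X is the halogen count and O/S are ignored.
    = (2·17 + 2 + 1 − 29 − 6) / 2 = 2 / 2 = 1.

1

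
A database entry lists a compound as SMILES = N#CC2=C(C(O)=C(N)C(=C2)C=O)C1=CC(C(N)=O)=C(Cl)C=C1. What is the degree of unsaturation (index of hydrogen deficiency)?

Degree of unsaturation = (number of rings) + (number of π bonds).
Ring closures in the SMILES: 2.
π bonds: 8 double bonds (each 1 DoU), 1 triple bond (each 2 DoU) → 10 DoU from unsaturation.
Total DoU = 2 + 10 = 12.

12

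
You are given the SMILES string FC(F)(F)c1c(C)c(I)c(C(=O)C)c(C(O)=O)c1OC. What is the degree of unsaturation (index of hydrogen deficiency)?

Molecular formula: C12H10F3IO4.
DoU = (2C + 2 + N − H − X) / 2, where X is the halogen count and O/S are ignored.
    = (2·12 + 2 + 0 − 10 − 4) / 2 = 12 / 2 = 6.

6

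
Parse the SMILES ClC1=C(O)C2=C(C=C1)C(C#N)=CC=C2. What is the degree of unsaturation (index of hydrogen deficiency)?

9

Molecular formula: C11H6ClNO.
DoU = (2C + 2 + N − H − X) / 2, where X is the halogen count and O/S are ignored.
    = (2·11 + 2 + 1 − 6 − 1) / 2 = 18 / 2 = 9.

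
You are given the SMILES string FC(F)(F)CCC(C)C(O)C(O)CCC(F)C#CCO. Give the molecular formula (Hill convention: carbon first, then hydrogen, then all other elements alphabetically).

C13H20F4O3

Walk through each heavy atom and fill implicit hydrogens from standard valence (C 4, N 3, O 2, S 2, halogen 1):
  atom 1: F (halogen, monovalent) → 0 H
  atom 2: C, bond orders sum to 4 (valence 4) → 0 H
  atom 3: F (halogen, monovalent) → 0 H
  atom 4: F (halogen, monovalent) → 0 H
  atom 5: C, bond orders sum to 2 (valence 4) → 2 H
  atom 6: C, bond orders sum to 2 (valence 4) → 2 H
  atom 7: C, bond orders sum to 3 (valence 4) → 1 H
  atom 8: C, bond orders sum to 1 (valence 4) → 3 H
  atom 9: C, bond orders sum to 3 (valence 4) → 1 H
  atom 10: O, bond orders sum to 1 (valence 2) → 1 H
  atom 11: C, bond orders sum to 3 (valence 4) → 1 H
  atom 12: O, bond orders sum to 1 (valence 2) → 1 H
  atom 13: C, bond orders sum to 2 (valence 4) → 2 H
  atom 14: C, bond orders sum to 2 (valence 4) → 2 H
  atom 15: C, bond orders sum to 3 (valence 4) → 1 H
  atom 16: F (halogen, monovalent) → 0 H
  atom 17: C, bond orders sum to 4 (valence 4) → 0 H
  atom 18: C, bond orders sum to 4 (valence 4) → 0 H
  atom 19: C, bond orders sum to 2 (valence 4) → 2 H
  atom 20: O, bond orders sum to 1 (valence 2) → 1 H
Totals → C:13, H:20, F:4, O:3.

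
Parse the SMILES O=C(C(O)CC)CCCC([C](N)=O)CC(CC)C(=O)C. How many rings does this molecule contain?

0

In SMILES, each pair of matching ring-closure digits denotes one ring-closing bond; the number of such bonds equals the number of independent rings.
Ring-closure bonds here: 0.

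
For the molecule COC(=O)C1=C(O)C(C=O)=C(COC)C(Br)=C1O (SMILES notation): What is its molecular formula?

C11H11BrO6

Walk through each heavy atom and fill implicit hydrogens from standard valence (C 4, N 3, O 2, S 2, halogen 1):
  atom 1: C, bond orders sum to 1 (valence 4) → 3 H
  atom 2: O, bond orders sum to 2 (valence 2) → 0 H
  atom 3: C, bond orders sum to 4 (valence 4) → 0 H
  atom 4: O, bond orders sum to 2 (valence 2) → 0 H
  atom 5: C, bond orders sum to 4 (valence 4) → 0 H
  atom 6: C, bond orders sum to 4 (valence 4) → 0 H
  atom 7: O, bond orders sum to 1 (valence 2) → 1 H
  atom 8: C, bond orders sum to 4 (valence 4) → 0 H
  atom 9: C, bond orders sum to 3 (valence 4) → 1 H
  atom 10: O, bond orders sum to 2 (valence 2) → 0 H
  atom 11: C, bond orders sum to 4 (valence 4) → 0 H
  atom 12: C, bond orders sum to 2 (valence 4) → 2 H
  atom 13: O, bond orders sum to 2 (valence 2) → 0 H
  atom 14: C, bond orders sum to 1 (valence 4) → 3 H
  atom 15: C, bond orders sum to 4 (valence 4) → 0 H
  atom 16: Br (halogen, monovalent) → 0 H
  atom 17: C, bond orders sum to 4 (valence 4) → 0 H
  atom 18: O, bond orders sum to 1 (valence 2) → 1 H
Totals → C:11, H:11, Br:1, O:6.
In Hill order: C11H11BrO6.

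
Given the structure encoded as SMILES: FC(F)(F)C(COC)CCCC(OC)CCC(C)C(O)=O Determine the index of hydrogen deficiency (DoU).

Molecular formula: C14H25F3O4.
DoU = (2C + 2 + N − H − X) / 2, where X is the halogen count and O/S are ignored.
    = (2·14 + 2 + 0 − 25 − 3) / 2 = 2 / 2 = 1.

1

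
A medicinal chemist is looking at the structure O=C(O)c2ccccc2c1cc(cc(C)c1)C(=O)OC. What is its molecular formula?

C16H14O4

Walk through each heavy atom and fill implicit hydrogens from standard valence (C 4, N 3, O 2, S 2, halogen 1); for lowercase aromatic atoms, an aromatic c carries 1 H when it has two neighbours and 0 H with three, and aromatic n carries 0 H:
  atom 1: O, bond orders sum to 2 (valence 2) → 0 H
  atom 2: C, bond orders sum to 4 (valence 4) → 0 H
  atom 3: O, bond orders sum to 1 (valence 2) → 1 H
  atom 4: aromatic c, 3 neighbours → 0 H
  atom 5: aromatic c, 2 neighbours → 1 H
  atom 6: aromatic c, 2 neighbours → 1 H
  atom 7: aromatic c, 2 neighbours → 1 H
  atom 8: aromatic c, 2 neighbours → 1 H
  atom 9: aromatic c, 3 neighbours → 0 H
  atom 10: aromatic c, 3 neighbours → 0 H
  atom 11: aromatic c, 2 neighbours → 1 H
  atom 12: aromatic c, 3 neighbours → 0 H
  atom 13: aromatic c, 2 neighbours → 1 H
  atom 14: aromatic c, 3 neighbours → 0 H
  atom 15: C, bond orders sum to 1 (valence 4) → 3 H
  atom 16: aromatic c, 2 neighbours → 1 H
  atom 17: C, bond orders sum to 4 (valence 4) → 0 H
  atom 18: O, bond orders sum to 2 (valence 2) → 0 H
  atom 19: O, bond orders sum to 2 (valence 2) → 0 H
  atom 20: C, bond orders sum to 1 (valence 4) → 3 H
Totals → C:16, H:14, O:4.
In Hill order: C16H14O4.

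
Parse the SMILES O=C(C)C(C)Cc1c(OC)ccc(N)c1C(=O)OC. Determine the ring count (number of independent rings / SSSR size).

In SMILES, each pair of matching ring-closure digits denotes one ring-closing bond; the number of such bonds equals the number of independent rings.
Ring-closure bonds here: 1.

1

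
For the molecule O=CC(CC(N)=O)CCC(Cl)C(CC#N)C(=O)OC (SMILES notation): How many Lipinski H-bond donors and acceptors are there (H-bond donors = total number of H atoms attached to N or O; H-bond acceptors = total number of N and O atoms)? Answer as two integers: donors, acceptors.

Donors: find every N or O and count the H atoms it carries.
  atom 1 (O): bond orders sum to 2 → 0 H
  atom 6 (N): bond orders sum to 1 → 2 H
  atom 7 (O): bond orders sum to 2 → 0 H
  atom 15 (N): bond orders sum to 3 → 0 H
  atom 17 (O): bond orders sum to 2 → 0 H
  atom 18 (O): bond orders sum to 2 → 0 H
Lipinski HBD = 2.
Acceptors: N atoms = 2, O atoms = 4 → HBA = 6.

2, 6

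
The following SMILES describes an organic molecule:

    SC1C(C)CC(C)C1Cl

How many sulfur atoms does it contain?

Scan the SMILES for S atoms (remember two-letter symbols like Cl and Br are single atoms).
Sulfur count: 1.

1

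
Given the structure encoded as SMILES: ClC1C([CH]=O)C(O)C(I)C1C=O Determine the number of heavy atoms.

12

Every atom symbol written in the SMILES (organic subset) is one heavy atom; implicit H are not written.
Heavy atoms by element → C:7, Cl:1, I:1, O:3.
Total: 12.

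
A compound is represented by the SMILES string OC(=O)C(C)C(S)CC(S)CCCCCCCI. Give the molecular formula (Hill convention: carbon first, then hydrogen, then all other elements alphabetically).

Walk through each heavy atom and fill implicit hydrogens from standard valence (C 4, N 3, O 2, S 2, halogen 1):
  atom 1: O, bond orders sum to 1 (valence 2) → 1 H
  atom 2: C, bond orders sum to 4 (valence 4) → 0 H
  atom 3: O, bond orders sum to 2 (valence 2) → 0 H
  atom 4: C, bond orders sum to 3 (valence 4) → 1 H
  atom 5: C, bond orders sum to 1 (valence 4) → 3 H
  atom 6: C, bond orders sum to 3 (valence 4) → 1 H
  atom 7: S, bond orders sum to 1 (valence 2) → 1 H
  atom 8: C, bond orders sum to 2 (valence 4) → 2 H
  atom 9: C, bond orders sum to 3 (valence 4) → 1 H
  atom 10: S, bond orders sum to 1 (valence 2) → 1 H
  atom 11: C, bond orders sum to 2 (valence 4) → 2 H
  atom 12: C, bond orders sum to 2 (valence 4) → 2 H
  atom 13: C, bond orders sum to 2 (valence 4) → 2 H
  atom 14: C, bond orders sum to 2 (valence 4) → 2 H
  atom 15: C, bond orders sum to 2 (valence 4) → 2 H
  atom 16: C, bond orders sum to 2 (valence 4) → 2 H
  atom 17: C, bond orders sum to 2 (valence 4) → 2 H
  atom 18: I (halogen, monovalent) → 0 H
Totals → C:13, H:25, I:1, O:2, S:2.

C13H25IO2S2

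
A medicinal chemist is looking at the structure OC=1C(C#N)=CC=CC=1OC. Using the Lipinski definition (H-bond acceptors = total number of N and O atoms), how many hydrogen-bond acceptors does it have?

N atoms: 1; O atoms: 2.
Lipinski HBA = 1 + 2 = 3.

3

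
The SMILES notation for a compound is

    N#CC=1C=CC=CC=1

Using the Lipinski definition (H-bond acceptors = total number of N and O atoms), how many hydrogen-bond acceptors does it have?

1

N atoms: 1; O atoms: 0.
Lipinski HBA = 1 + 0 = 1.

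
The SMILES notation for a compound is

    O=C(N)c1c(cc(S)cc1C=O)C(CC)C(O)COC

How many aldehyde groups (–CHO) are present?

1

The aldehyde motif appears at heavy-atom position 11 in the SMILES.
Other groups present: 1 amide, 1 ether, 1 hydroxyl, 1 thiol.
Aldehyde count: 1.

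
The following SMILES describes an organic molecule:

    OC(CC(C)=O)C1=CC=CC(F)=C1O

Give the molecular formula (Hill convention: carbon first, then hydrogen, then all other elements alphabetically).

C10H11FO3

Walk through each heavy atom and fill implicit hydrogens from standard valence (C 4, N 3, O 2, S 2, halogen 1):
  atom 1: O, bond orders sum to 1 (valence 2) → 1 H
  atom 2: C, bond orders sum to 3 (valence 4) → 1 H
  atom 3: C, bond orders sum to 2 (valence 4) → 2 H
  atom 4: C, bond orders sum to 4 (valence 4) → 0 H
  atom 5: C, bond orders sum to 1 (valence 4) → 3 H
  atom 6: O, bond orders sum to 2 (valence 2) → 0 H
  atom 7: C, bond orders sum to 4 (valence 4) → 0 H
  atom 8: C, bond orders sum to 3 (valence 4) → 1 H
  atom 9: C, bond orders sum to 3 (valence 4) → 1 H
  atom 10: C, bond orders sum to 3 (valence 4) → 1 H
  atom 11: C, bond orders sum to 4 (valence 4) → 0 H
  atom 12: F (halogen, monovalent) → 0 H
  atom 13: C, bond orders sum to 4 (valence 4) → 0 H
  atom 14: O, bond orders sum to 1 (valence 2) → 1 H
Totals → C:10, H:11, F:1, O:3.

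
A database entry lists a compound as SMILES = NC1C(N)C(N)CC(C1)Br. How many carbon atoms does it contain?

Count every carbon token in the SMILES (each C, including those in ring-closure positions and inside branches).
Carbon count: 6.

6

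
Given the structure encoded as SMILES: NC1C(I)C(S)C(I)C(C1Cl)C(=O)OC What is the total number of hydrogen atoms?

12

Walk through each heavy atom and fill implicit hydrogens from standard valence (C 4, N 3, O 2, S 2, halogen 1):
  atom 1: N, bond orders sum to 1 (valence 3) → 2 H
  atom 2: C, bond orders sum to 3 (valence 4) → 1 H
  atom 3: C, bond orders sum to 3 (valence 4) → 1 H
  atom 4: I (halogen, monovalent) → 0 H
  atom 5: C, bond orders sum to 3 (valence 4) → 1 H
  atom 6: S, bond orders sum to 1 (valence 2) → 1 H
  atom 7: C, bond orders sum to 3 (valence 4) → 1 H
  atom 8: I (halogen, monovalent) → 0 H
  atom 9: C, bond orders sum to 3 (valence 4) → 1 H
  atom 10: C, bond orders sum to 3 (valence 4) → 1 H
  atom 11: Cl (halogen, monovalent) → 0 H
  atom 12: C, bond orders sum to 4 (valence 4) → 0 H
  atom 13: O, bond orders sum to 2 (valence 2) → 0 H
  atom 14: O, bond orders sum to 2 (valence 2) → 0 H
  atom 15: C, bond orders sum to 1 (valence 4) → 3 H
Total hydrogens: 12.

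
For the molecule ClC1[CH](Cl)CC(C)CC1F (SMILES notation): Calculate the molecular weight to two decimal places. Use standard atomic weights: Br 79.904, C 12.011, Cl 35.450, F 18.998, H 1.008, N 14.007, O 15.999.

185.06 g/mol

First, the molecular formula is C7H11Cl2F (counting implicit H from valence).
  C: 7 × 12.011 = 84.077
  Cl: 2 × 35.450 = 70.900
  F: 1 × 18.998 = 18.998
  H: 11 × 1.008 = 11.088
Sum: 7×12.011 + 2×35.450 + 1×18.998 + 11×1.008 = 185.063 → 185.06 g/mol.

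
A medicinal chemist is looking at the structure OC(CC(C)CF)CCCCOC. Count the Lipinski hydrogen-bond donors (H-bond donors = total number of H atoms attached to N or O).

1

Donors: find every N or O and count the H atoms it carries.
  atom 1 (O): bond orders sum to 1 → 1 H
  atom 12 (O): bond orders sum to 2 → 0 H
Lipinski HBD = 1.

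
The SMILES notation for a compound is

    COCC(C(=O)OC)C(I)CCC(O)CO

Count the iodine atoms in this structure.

Scan the SMILES for I atoms (remember two-letter symbols like Cl and Br are single atoms).
Iodine count: 1.

1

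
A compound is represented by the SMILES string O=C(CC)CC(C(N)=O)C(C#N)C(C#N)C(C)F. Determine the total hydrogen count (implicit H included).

Walk through each heavy atom and fill implicit hydrogens from standard valence (C 4, N 3, O 2, S 2, halogen 1):
  atom 1: O, bond orders sum to 2 (valence 2) → 0 H
  atom 2: C, bond orders sum to 4 (valence 4) → 0 H
  atom 3: C, bond orders sum to 2 (valence 4) → 2 H
  atom 4: C, bond orders sum to 1 (valence 4) → 3 H
  atom 5: C, bond orders sum to 2 (valence 4) → 2 H
  atom 6: C, bond orders sum to 3 (valence 4) → 1 H
  atom 7: C, bond orders sum to 4 (valence 4) → 0 H
  atom 8: N, bond orders sum to 1 (valence 3) → 2 H
  atom 9: O, bond orders sum to 2 (valence 2) → 0 H
  atom 10: C, bond orders sum to 3 (valence 4) → 1 H
  atom 11: C, bond orders sum to 4 (valence 4) → 0 H
  atom 12: N, bond orders sum to 3 (valence 3) → 0 H
  atom 13: C, bond orders sum to 3 (valence 4) → 1 H
  atom 14: C, bond orders sum to 4 (valence 4) → 0 H
  atom 15: N, bond orders sum to 3 (valence 3) → 0 H
  atom 16: C, bond orders sum to 3 (valence 4) → 1 H
  atom 17: C, bond orders sum to 1 (valence 4) → 3 H
  atom 18: F (halogen, monovalent) → 0 H
Total hydrogens: 16.

16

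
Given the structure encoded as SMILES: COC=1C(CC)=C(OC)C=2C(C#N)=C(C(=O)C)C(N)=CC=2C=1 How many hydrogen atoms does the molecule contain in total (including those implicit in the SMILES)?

Walk through each heavy atom and fill implicit hydrogens from standard valence (C 4, N 3, O 2, S 2, halogen 1):
  atom 1: C, bond orders sum to 1 (valence 4) → 3 H
  atom 2: O, bond orders sum to 2 (valence 2) → 0 H
  atom 3: C, bond orders sum to 4 (valence 4) → 0 H
  atom 4: C, bond orders sum to 4 (valence 4) → 0 H
  atom 5: C, bond orders sum to 2 (valence 4) → 2 H
  atom 6: C, bond orders sum to 1 (valence 4) → 3 H
  atom 7: C, bond orders sum to 4 (valence 4) → 0 H
  atom 8: O, bond orders sum to 2 (valence 2) → 0 H
  atom 9: C, bond orders sum to 1 (valence 4) → 3 H
  atom 10: C, bond orders sum to 4 (valence 4) → 0 H
  atom 11: C, bond orders sum to 4 (valence 4) → 0 H
  atom 12: C, bond orders sum to 4 (valence 4) → 0 H
  atom 13: N, bond orders sum to 3 (valence 3) → 0 H
  atom 14: C, bond orders sum to 4 (valence 4) → 0 H
  atom 15: C, bond orders sum to 4 (valence 4) → 0 H
  atom 16: O, bond orders sum to 2 (valence 2) → 0 H
  atom 17: C, bond orders sum to 1 (valence 4) → 3 H
  atom 18: C, bond orders sum to 4 (valence 4) → 0 H
  atom 19: N, bond orders sum to 1 (valence 3) → 2 H
  atom 20: C, bond orders sum to 3 (valence 4) → 1 H
  atom 21: C, bond orders sum to 4 (valence 4) → 0 H
  atom 22: C, bond orders sum to 3 (valence 4) → 1 H
Total hydrogens: 18.

18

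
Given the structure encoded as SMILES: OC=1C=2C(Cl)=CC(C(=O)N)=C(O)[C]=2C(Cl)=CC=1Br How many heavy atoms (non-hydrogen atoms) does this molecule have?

Every atom symbol written in the SMILES (organic subset) is one heavy atom; implicit H are not written.
Heavy atoms by element → Br:1, C:11, Cl:2, N:1, O:3.
Total: 18.

18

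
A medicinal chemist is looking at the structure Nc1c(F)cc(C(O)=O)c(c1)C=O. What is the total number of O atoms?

3

Scan the SMILES for O atoms (remember two-letter symbols like Cl and Br are single atoms).
Oxygen count: 3.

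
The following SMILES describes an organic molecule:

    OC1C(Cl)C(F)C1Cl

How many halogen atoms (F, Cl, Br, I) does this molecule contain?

Halogen atoms appear at heavy-atom positions 4, 6, 8 (2×Cl, 1×F).
Other groups present: 1 hydroxyl.
Halogen count: 3.

3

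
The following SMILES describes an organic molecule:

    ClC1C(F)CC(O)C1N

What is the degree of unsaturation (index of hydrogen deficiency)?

Degree of unsaturation = (number of rings) + (number of π bonds).
Ring closures in the SMILES: 1.
π bonds: none → 0 DoU from unsaturation.
Total DoU = 1 + 0 = 1.

1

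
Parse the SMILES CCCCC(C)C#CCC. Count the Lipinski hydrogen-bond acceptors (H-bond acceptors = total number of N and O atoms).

N atoms: 0; O atoms: 0.
Lipinski HBA = 0 + 0 = 0.

0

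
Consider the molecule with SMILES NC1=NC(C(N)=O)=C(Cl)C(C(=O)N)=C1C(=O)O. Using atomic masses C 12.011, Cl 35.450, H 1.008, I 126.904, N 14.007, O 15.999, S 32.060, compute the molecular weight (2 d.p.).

First, the molecular formula is C8H7ClN4O4 (counting implicit H from valence).
  C: 8 × 12.011 = 96.088
  Cl: 1 × 35.450 = 35.450
  H: 7 × 1.008 = 7.056
  N: 4 × 14.007 = 56.028
  O: 4 × 15.999 = 63.996
Sum: 8×12.011 + 1×35.450 + 7×1.008 + 4×14.007 + 4×15.999 = 258.618 → 258.62 g/mol.

258.62 g/mol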